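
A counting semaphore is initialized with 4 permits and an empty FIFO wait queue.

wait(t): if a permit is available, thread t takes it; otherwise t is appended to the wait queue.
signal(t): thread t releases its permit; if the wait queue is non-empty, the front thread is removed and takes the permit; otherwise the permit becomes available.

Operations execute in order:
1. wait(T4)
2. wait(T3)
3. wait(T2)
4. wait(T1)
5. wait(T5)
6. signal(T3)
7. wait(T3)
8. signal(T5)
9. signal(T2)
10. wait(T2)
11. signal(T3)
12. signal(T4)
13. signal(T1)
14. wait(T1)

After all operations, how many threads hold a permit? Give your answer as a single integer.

Step 1: wait(T4) -> count=3 queue=[] holders={T4}
Step 2: wait(T3) -> count=2 queue=[] holders={T3,T4}
Step 3: wait(T2) -> count=1 queue=[] holders={T2,T3,T4}
Step 4: wait(T1) -> count=0 queue=[] holders={T1,T2,T3,T4}
Step 5: wait(T5) -> count=0 queue=[T5] holders={T1,T2,T3,T4}
Step 6: signal(T3) -> count=0 queue=[] holders={T1,T2,T4,T5}
Step 7: wait(T3) -> count=0 queue=[T3] holders={T1,T2,T4,T5}
Step 8: signal(T5) -> count=0 queue=[] holders={T1,T2,T3,T4}
Step 9: signal(T2) -> count=1 queue=[] holders={T1,T3,T4}
Step 10: wait(T2) -> count=0 queue=[] holders={T1,T2,T3,T4}
Step 11: signal(T3) -> count=1 queue=[] holders={T1,T2,T4}
Step 12: signal(T4) -> count=2 queue=[] holders={T1,T2}
Step 13: signal(T1) -> count=3 queue=[] holders={T2}
Step 14: wait(T1) -> count=2 queue=[] holders={T1,T2}
Final holders: {T1,T2} -> 2 thread(s)

Answer: 2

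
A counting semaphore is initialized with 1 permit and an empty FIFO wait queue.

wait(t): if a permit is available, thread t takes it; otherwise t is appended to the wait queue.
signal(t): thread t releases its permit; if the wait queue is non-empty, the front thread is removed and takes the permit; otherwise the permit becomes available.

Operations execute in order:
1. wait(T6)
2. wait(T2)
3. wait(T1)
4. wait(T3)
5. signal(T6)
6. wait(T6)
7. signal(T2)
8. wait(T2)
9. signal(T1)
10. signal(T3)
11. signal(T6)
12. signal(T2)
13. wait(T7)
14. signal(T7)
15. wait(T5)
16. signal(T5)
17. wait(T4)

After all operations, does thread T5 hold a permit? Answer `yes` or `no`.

Step 1: wait(T6) -> count=0 queue=[] holders={T6}
Step 2: wait(T2) -> count=0 queue=[T2] holders={T6}
Step 3: wait(T1) -> count=0 queue=[T2,T1] holders={T6}
Step 4: wait(T3) -> count=0 queue=[T2,T1,T3] holders={T6}
Step 5: signal(T6) -> count=0 queue=[T1,T3] holders={T2}
Step 6: wait(T6) -> count=0 queue=[T1,T3,T6] holders={T2}
Step 7: signal(T2) -> count=0 queue=[T3,T6] holders={T1}
Step 8: wait(T2) -> count=0 queue=[T3,T6,T2] holders={T1}
Step 9: signal(T1) -> count=0 queue=[T6,T2] holders={T3}
Step 10: signal(T3) -> count=0 queue=[T2] holders={T6}
Step 11: signal(T6) -> count=0 queue=[] holders={T2}
Step 12: signal(T2) -> count=1 queue=[] holders={none}
Step 13: wait(T7) -> count=0 queue=[] holders={T7}
Step 14: signal(T7) -> count=1 queue=[] holders={none}
Step 15: wait(T5) -> count=0 queue=[] holders={T5}
Step 16: signal(T5) -> count=1 queue=[] holders={none}
Step 17: wait(T4) -> count=0 queue=[] holders={T4}
Final holders: {T4} -> T5 not in holders

Answer: no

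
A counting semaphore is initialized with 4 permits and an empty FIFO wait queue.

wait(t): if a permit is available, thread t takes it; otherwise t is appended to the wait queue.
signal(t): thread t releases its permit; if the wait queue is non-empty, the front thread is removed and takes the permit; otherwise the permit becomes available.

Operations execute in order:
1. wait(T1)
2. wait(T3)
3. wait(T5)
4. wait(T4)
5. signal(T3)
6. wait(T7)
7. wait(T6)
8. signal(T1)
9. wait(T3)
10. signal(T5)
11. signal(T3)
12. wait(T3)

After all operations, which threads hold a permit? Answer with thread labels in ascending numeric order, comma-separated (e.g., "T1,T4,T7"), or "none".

Step 1: wait(T1) -> count=3 queue=[] holders={T1}
Step 2: wait(T3) -> count=2 queue=[] holders={T1,T3}
Step 3: wait(T5) -> count=1 queue=[] holders={T1,T3,T5}
Step 4: wait(T4) -> count=0 queue=[] holders={T1,T3,T4,T5}
Step 5: signal(T3) -> count=1 queue=[] holders={T1,T4,T5}
Step 6: wait(T7) -> count=0 queue=[] holders={T1,T4,T5,T7}
Step 7: wait(T6) -> count=0 queue=[T6] holders={T1,T4,T5,T7}
Step 8: signal(T1) -> count=0 queue=[] holders={T4,T5,T6,T7}
Step 9: wait(T3) -> count=0 queue=[T3] holders={T4,T5,T6,T7}
Step 10: signal(T5) -> count=0 queue=[] holders={T3,T4,T6,T7}
Step 11: signal(T3) -> count=1 queue=[] holders={T4,T6,T7}
Step 12: wait(T3) -> count=0 queue=[] holders={T3,T4,T6,T7}
Final holders: T3,T4,T6,T7

Answer: T3,T4,T6,T7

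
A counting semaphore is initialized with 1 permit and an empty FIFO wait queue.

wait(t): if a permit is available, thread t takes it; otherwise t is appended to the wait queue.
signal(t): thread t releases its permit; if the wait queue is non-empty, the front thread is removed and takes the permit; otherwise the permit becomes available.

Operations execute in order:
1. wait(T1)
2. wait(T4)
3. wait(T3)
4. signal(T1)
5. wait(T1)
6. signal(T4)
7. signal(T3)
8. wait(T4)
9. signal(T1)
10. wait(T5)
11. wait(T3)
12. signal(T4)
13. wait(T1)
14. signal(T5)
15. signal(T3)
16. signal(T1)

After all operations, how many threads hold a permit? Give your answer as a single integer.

Step 1: wait(T1) -> count=0 queue=[] holders={T1}
Step 2: wait(T4) -> count=0 queue=[T4] holders={T1}
Step 3: wait(T3) -> count=0 queue=[T4,T3] holders={T1}
Step 4: signal(T1) -> count=0 queue=[T3] holders={T4}
Step 5: wait(T1) -> count=0 queue=[T3,T1] holders={T4}
Step 6: signal(T4) -> count=0 queue=[T1] holders={T3}
Step 7: signal(T3) -> count=0 queue=[] holders={T1}
Step 8: wait(T4) -> count=0 queue=[T4] holders={T1}
Step 9: signal(T1) -> count=0 queue=[] holders={T4}
Step 10: wait(T5) -> count=0 queue=[T5] holders={T4}
Step 11: wait(T3) -> count=0 queue=[T5,T3] holders={T4}
Step 12: signal(T4) -> count=0 queue=[T3] holders={T5}
Step 13: wait(T1) -> count=0 queue=[T3,T1] holders={T5}
Step 14: signal(T5) -> count=0 queue=[T1] holders={T3}
Step 15: signal(T3) -> count=0 queue=[] holders={T1}
Step 16: signal(T1) -> count=1 queue=[] holders={none}
Final holders: {none} -> 0 thread(s)

Answer: 0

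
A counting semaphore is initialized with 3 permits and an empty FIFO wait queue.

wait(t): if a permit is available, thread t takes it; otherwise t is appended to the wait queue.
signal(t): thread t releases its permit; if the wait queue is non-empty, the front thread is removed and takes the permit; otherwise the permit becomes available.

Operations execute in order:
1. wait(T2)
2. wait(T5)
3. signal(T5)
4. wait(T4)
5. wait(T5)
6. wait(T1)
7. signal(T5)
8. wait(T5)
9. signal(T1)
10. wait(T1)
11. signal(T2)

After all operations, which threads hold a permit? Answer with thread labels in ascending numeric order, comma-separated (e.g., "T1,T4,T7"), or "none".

Step 1: wait(T2) -> count=2 queue=[] holders={T2}
Step 2: wait(T5) -> count=1 queue=[] holders={T2,T5}
Step 3: signal(T5) -> count=2 queue=[] holders={T2}
Step 4: wait(T4) -> count=1 queue=[] holders={T2,T4}
Step 5: wait(T5) -> count=0 queue=[] holders={T2,T4,T5}
Step 6: wait(T1) -> count=0 queue=[T1] holders={T2,T4,T5}
Step 7: signal(T5) -> count=0 queue=[] holders={T1,T2,T4}
Step 8: wait(T5) -> count=0 queue=[T5] holders={T1,T2,T4}
Step 9: signal(T1) -> count=0 queue=[] holders={T2,T4,T5}
Step 10: wait(T1) -> count=0 queue=[T1] holders={T2,T4,T5}
Step 11: signal(T2) -> count=0 queue=[] holders={T1,T4,T5}
Final holders: T1,T4,T5

Answer: T1,T4,T5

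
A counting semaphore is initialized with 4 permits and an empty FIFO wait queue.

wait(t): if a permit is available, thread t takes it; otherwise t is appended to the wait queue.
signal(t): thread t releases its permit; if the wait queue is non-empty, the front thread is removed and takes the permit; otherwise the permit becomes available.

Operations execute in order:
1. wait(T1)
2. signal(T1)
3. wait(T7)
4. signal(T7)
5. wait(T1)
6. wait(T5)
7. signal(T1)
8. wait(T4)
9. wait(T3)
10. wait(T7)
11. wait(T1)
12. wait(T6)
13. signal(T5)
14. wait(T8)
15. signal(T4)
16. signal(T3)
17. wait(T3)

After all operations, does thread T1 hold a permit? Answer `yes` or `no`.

Answer: yes

Derivation:
Step 1: wait(T1) -> count=3 queue=[] holders={T1}
Step 2: signal(T1) -> count=4 queue=[] holders={none}
Step 3: wait(T7) -> count=3 queue=[] holders={T7}
Step 4: signal(T7) -> count=4 queue=[] holders={none}
Step 5: wait(T1) -> count=3 queue=[] holders={T1}
Step 6: wait(T5) -> count=2 queue=[] holders={T1,T5}
Step 7: signal(T1) -> count=3 queue=[] holders={T5}
Step 8: wait(T4) -> count=2 queue=[] holders={T4,T5}
Step 9: wait(T3) -> count=1 queue=[] holders={T3,T4,T5}
Step 10: wait(T7) -> count=0 queue=[] holders={T3,T4,T5,T7}
Step 11: wait(T1) -> count=0 queue=[T1] holders={T3,T4,T5,T7}
Step 12: wait(T6) -> count=0 queue=[T1,T6] holders={T3,T4,T5,T7}
Step 13: signal(T5) -> count=0 queue=[T6] holders={T1,T3,T4,T7}
Step 14: wait(T8) -> count=0 queue=[T6,T8] holders={T1,T3,T4,T7}
Step 15: signal(T4) -> count=0 queue=[T8] holders={T1,T3,T6,T7}
Step 16: signal(T3) -> count=0 queue=[] holders={T1,T6,T7,T8}
Step 17: wait(T3) -> count=0 queue=[T3] holders={T1,T6,T7,T8}
Final holders: {T1,T6,T7,T8} -> T1 in holders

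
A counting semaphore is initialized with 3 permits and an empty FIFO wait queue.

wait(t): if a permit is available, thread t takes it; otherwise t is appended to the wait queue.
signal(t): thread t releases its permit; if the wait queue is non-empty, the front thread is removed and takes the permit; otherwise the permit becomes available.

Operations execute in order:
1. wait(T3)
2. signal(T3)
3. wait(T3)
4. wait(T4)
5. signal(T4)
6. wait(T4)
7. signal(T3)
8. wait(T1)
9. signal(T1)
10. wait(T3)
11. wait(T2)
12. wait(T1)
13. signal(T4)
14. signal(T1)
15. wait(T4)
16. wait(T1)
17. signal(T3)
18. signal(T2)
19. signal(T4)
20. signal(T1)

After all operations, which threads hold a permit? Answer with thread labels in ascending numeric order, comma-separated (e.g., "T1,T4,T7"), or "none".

Step 1: wait(T3) -> count=2 queue=[] holders={T3}
Step 2: signal(T3) -> count=3 queue=[] holders={none}
Step 3: wait(T3) -> count=2 queue=[] holders={T3}
Step 4: wait(T4) -> count=1 queue=[] holders={T3,T4}
Step 5: signal(T4) -> count=2 queue=[] holders={T3}
Step 6: wait(T4) -> count=1 queue=[] holders={T3,T4}
Step 7: signal(T3) -> count=2 queue=[] holders={T4}
Step 8: wait(T1) -> count=1 queue=[] holders={T1,T4}
Step 9: signal(T1) -> count=2 queue=[] holders={T4}
Step 10: wait(T3) -> count=1 queue=[] holders={T3,T4}
Step 11: wait(T2) -> count=0 queue=[] holders={T2,T3,T4}
Step 12: wait(T1) -> count=0 queue=[T1] holders={T2,T3,T4}
Step 13: signal(T4) -> count=0 queue=[] holders={T1,T2,T3}
Step 14: signal(T1) -> count=1 queue=[] holders={T2,T3}
Step 15: wait(T4) -> count=0 queue=[] holders={T2,T3,T4}
Step 16: wait(T1) -> count=0 queue=[T1] holders={T2,T3,T4}
Step 17: signal(T3) -> count=0 queue=[] holders={T1,T2,T4}
Step 18: signal(T2) -> count=1 queue=[] holders={T1,T4}
Step 19: signal(T4) -> count=2 queue=[] holders={T1}
Step 20: signal(T1) -> count=3 queue=[] holders={none}
Final holders: none

Answer: none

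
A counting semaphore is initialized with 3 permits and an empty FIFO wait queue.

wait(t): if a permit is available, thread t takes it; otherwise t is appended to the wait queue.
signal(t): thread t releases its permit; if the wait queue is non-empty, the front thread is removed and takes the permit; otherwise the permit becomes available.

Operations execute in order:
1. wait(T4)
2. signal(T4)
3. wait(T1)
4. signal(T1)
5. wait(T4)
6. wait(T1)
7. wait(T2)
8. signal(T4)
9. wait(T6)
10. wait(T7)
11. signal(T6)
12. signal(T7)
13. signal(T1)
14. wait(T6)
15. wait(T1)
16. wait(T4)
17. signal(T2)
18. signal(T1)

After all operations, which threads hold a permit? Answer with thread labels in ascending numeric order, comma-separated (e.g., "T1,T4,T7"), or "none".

Step 1: wait(T4) -> count=2 queue=[] holders={T4}
Step 2: signal(T4) -> count=3 queue=[] holders={none}
Step 3: wait(T1) -> count=2 queue=[] holders={T1}
Step 4: signal(T1) -> count=3 queue=[] holders={none}
Step 5: wait(T4) -> count=2 queue=[] holders={T4}
Step 6: wait(T1) -> count=1 queue=[] holders={T1,T4}
Step 7: wait(T2) -> count=0 queue=[] holders={T1,T2,T4}
Step 8: signal(T4) -> count=1 queue=[] holders={T1,T2}
Step 9: wait(T6) -> count=0 queue=[] holders={T1,T2,T6}
Step 10: wait(T7) -> count=0 queue=[T7] holders={T1,T2,T6}
Step 11: signal(T6) -> count=0 queue=[] holders={T1,T2,T7}
Step 12: signal(T7) -> count=1 queue=[] holders={T1,T2}
Step 13: signal(T1) -> count=2 queue=[] holders={T2}
Step 14: wait(T6) -> count=1 queue=[] holders={T2,T6}
Step 15: wait(T1) -> count=0 queue=[] holders={T1,T2,T6}
Step 16: wait(T4) -> count=0 queue=[T4] holders={T1,T2,T6}
Step 17: signal(T2) -> count=0 queue=[] holders={T1,T4,T6}
Step 18: signal(T1) -> count=1 queue=[] holders={T4,T6}
Final holders: T4,T6

Answer: T4,T6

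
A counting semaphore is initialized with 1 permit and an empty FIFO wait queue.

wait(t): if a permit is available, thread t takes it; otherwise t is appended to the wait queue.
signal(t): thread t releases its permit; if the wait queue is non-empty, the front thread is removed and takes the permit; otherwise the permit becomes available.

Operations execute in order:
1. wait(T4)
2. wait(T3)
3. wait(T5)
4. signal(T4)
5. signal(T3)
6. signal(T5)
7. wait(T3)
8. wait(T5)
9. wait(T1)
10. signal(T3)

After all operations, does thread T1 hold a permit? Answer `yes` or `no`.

Answer: no

Derivation:
Step 1: wait(T4) -> count=0 queue=[] holders={T4}
Step 2: wait(T3) -> count=0 queue=[T3] holders={T4}
Step 3: wait(T5) -> count=0 queue=[T3,T5] holders={T4}
Step 4: signal(T4) -> count=0 queue=[T5] holders={T3}
Step 5: signal(T3) -> count=0 queue=[] holders={T5}
Step 6: signal(T5) -> count=1 queue=[] holders={none}
Step 7: wait(T3) -> count=0 queue=[] holders={T3}
Step 8: wait(T5) -> count=0 queue=[T5] holders={T3}
Step 9: wait(T1) -> count=0 queue=[T5,T1] holders={T3}
Step 10: signal(T3) -> count=0 queue=[T1] holders={T5}
Final holders: {T5} -> T1 not in holders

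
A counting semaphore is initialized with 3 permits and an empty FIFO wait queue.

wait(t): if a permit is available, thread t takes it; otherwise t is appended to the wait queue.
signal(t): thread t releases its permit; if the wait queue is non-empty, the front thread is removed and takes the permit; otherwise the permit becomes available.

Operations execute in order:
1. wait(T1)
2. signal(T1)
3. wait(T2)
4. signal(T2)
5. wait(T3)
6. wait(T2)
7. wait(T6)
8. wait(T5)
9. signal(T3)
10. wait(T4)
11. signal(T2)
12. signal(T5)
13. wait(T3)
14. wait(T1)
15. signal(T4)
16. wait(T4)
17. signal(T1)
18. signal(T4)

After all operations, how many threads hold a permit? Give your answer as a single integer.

Step 1: wait(T1) -> count=2 queue=[] holders={T1}
Step 2: signal(T1) -> count=3 queue=[] holders={none}
Step 3: wait(T2) -> count=2 queue=[] holders={T2}
Step 4: signal(T2) -> count=3 queue=[] holders={none}
Step 5: wait(T3) -> count=2 queue=[] holders={T3}
Step 6: wait(T2) -> count=1 queue=[] holders={T2,T3}
Step 7: wait(T6) -> count=0 queue=[] holders={T2,T3,T6}
Step 8: wait(T5) -> count=0 queue=[T5] holders={T2,T3,T6}
Step 9: signal(T3) -> count=0 queue=[] holders={T2,T5,T6}
Step 10: wait(T4) -> count=0 queue=[T4] holders={T2,T5,T6}
Step 11: signal(T2) -> count=0 queue=[] holders={T4,T5,T6}
Step 12: signal(T5) -> count=1 queue=[] holders={T4,T6}
Step 13: wait(T3) -> count=0 queue=[] holders={T3,T4,T6}
Step 14: wait(T1) -> count=0 queue=[T1] holders={T3,T4,T6}
Step 15: signal(T4) -> count=0 queue=[] holders={T1,T3,T6}
Step 16: wait(T4) -> count=0 queue=[T4] holders={T1,T3,T6}
Step 17: signal(T1) -> count=0 queue=[] holders={T3,T4,T6}
Step 18: signal(T4) -> count=1 queue=[] holders={T3,T6}
Final holders: {T3,T6} -> 2 thread(s)

Answer: 2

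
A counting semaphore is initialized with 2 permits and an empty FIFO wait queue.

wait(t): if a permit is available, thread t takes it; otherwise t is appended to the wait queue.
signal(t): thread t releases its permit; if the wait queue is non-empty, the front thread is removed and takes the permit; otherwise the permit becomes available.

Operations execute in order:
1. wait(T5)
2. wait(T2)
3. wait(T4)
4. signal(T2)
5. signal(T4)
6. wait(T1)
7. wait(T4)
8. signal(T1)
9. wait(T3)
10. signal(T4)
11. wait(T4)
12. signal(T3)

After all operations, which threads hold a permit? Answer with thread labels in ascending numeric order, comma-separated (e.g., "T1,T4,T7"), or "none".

Step 1: wait(T5) -> count=1 queue=[] holders={T5}
Step 2: wait(T2) -> count=0 queue=[] holders={T2,T5}
Step 3: wait(T4) -> count=0 queue=[T4] holders={T2,T5}
Step 4: signal(T2) -> count=0 queue=[] holders={T4,T5}
Step 5: signal(T4) -> count=1 queue=[] holders={T5}
Step 6: wait(T1) -> count=0 queue=[] holders={T1,T5}
Step 7: wait(T4) -> count=0 queue=[T4] holders={T1,T5}
Step 8: signal(T1) -> count=0 queue=[] holders={T4,T5}
Step 9: wait(T3) -> count=0 queue=[T3] holders={T4,T5}
Step 10: signal(T4) -> count=0 queue=[] holders={T3,T5}
Step 11: wait(T4) -> count=0 queue=[T4] holders={T3,T5}
Step 12: signal(T3) -> count=0 queue=[] holders={T4,T5}
Final holders: T4,T5

Answer: T4,T5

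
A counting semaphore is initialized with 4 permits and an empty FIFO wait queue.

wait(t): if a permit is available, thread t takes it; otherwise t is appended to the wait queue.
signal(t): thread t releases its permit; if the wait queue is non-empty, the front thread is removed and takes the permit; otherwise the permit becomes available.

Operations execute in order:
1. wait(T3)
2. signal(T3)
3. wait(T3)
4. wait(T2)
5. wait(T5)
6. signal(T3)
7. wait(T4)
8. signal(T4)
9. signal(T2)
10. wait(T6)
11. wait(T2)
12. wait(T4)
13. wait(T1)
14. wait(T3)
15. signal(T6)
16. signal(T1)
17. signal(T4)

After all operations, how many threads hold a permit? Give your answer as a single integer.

Answer: 3

Derivation:
Step 1: wait(T3) -> count=3 queue=[] holders={T3}
Step 2: signal(T3) -> count=4 queue=[] holders={none}
Step 3: wait(T3) -> count=3 queue=[] holders={T3}
Step 4: wait(T2) -> count=2 queue=[] holders={T2,T3}
Step 5: wait(T5) -> count=1 queue=[] holders={T2,T3,T5}
Step 6: signal(T3) -> count=2 queue=[] holders={T2,T5}
Step 7: wait(T4) -> count=1 queue=[] holders={T2,T4,T5}
Step 8: signal(T4) -> count=2 queue=[] holders={T2,T5}
Step 9: signal(T2) -> count=3 queue=[] holders={T5}
Step 10: wait(T6) -> count=2 queue=[] holders={T5,T6}
Step 11: wait(T2) -> count=1 queue=[] holders={T2,T5,T6}
Step 12: wait(T4) -> count=0 queue=[] holders={T2,T4,T5,T6}
Step 13: wait(T1) -> count=0 queue=[T1] holders={T2,T4,T5,T6}
Step 14: wait(T3) -> count=0 queue=[T1,T3] holders={T2,T4,T5,T6}
Step 15: signal(T6) -> count=0 queue=[T3] holders={T1,T2,T4,T5}
Step 16: signal(T1) -> count=0 queue=[] holders={T2,T3,T4,T5}
Step 17: signal(T4) -> count=1 queue=[] holders={T2,T3,T5}
Final holders: {T2,T3,T5} -> 3 thread(s)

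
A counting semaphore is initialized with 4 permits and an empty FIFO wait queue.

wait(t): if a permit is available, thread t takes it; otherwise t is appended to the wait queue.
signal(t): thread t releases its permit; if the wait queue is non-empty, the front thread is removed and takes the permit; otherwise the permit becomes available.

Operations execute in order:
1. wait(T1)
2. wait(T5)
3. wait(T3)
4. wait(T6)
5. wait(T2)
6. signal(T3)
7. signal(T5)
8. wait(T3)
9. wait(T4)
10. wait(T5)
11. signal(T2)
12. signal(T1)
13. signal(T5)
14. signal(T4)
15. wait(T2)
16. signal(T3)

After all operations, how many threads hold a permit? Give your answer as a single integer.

Answer: 2

Derivation:
Step 1: wait(T1) -> count=3 queue=[] holders={T1}
Step 2: wait(T5) -> count=2 queue=[] holders={T1,T5}
Step 3: wait(T3) -> count=1 queue=[] holders={T1,T3,T5}
Step 4: wait(T6) -> count=0 queue=[] holders={T1,T3,T5,T6}
Step 5: wait(T2) -> count=0 queue=[T2] holders={T1,T3,T5,T6}
Step 6: signal(T3) -> count=0 queue=[] holders={T1,T2,T5,T6}
Step 7: signal(T5) -> count=1 queue=[] holders={T1,T2,T6}
Step 8: wait(T3) -> count=0 queue=[] holders={T1,T2,T3,T6}
Step 9: wait(T4) -> count=0 queue=[T4] holders={T1,T2,T3,T6}
Step 10: wait(T5) -> count=0 queue=[T4,T5] holders={T1,T2,T3,T6}
Step 11: signal(T2) -> count=0 queue=[T5] holders={T1,T3,T4,T6}
Step 12: signal(T1) -> count=0 queue=[] holders={T3,T4,T5,T6}
Step 13: signal(T5) -> count=1 queue=[] holders={T3,T4,T6}
Step 14: signal(T4) -> count=2 queue=[] holders={T3,T6}
Step 15: wait(T2) -> count=1 queue=[] holders={T2,T3,T6}
Step 16: signal(T3) -> count=2 queue=[] holders={T2,T6}
Final holders: {T2,T6} -> 2 thread(s)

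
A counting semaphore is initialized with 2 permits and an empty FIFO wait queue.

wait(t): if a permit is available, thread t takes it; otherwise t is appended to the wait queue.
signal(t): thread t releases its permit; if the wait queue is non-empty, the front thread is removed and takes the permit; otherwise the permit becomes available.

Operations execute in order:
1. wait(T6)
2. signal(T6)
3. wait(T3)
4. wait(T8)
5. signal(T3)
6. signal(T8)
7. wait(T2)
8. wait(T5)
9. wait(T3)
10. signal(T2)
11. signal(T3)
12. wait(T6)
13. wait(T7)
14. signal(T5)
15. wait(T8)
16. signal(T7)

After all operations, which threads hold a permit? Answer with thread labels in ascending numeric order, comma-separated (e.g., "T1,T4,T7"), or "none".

Step 1: wait(T6) -> count=1 queue=[] holders={T6}
Step 2: signal(T6) -> count=2 queue=[] holders={none}
Step 3: wait(T3) -> count=1 queue=[] holders={T3}
Step 4: wait(T8) -> count=0 queue=[] holders={T3,T8}
Step 5: signal(T3) -> count=1 queue=[] holders={T8}
Step 6: signal(T8) -> count=2 queue=[] holders={none}
Step 7: wait(T2) -> count=1 queue=[] holders={T2}
Step 8: wait(T5) -> count=0 queue=[] holders={T2,T5}
Step 9: wait(T3) -> count=0 queue=[T3] holders={T2,T5}
Step 10: signal(T2) -> count=0 queue=[] holders={T3,T5}
Step 11: signal(T3) -> count=1 queue=[] holders={T5}
Step 12: wait(T6) -> count=0 queue=[] holders={T5,T6}
Step 13: wait(T7) -> count=0 queue=[T7] holders={T5,T6}
Step 14: signal(T5) -> count=0 queue=[] holders={T6,T7}
Step 15: wait(T8) -> count=0 queue=[T8] holders={T6,T7}
Step 16: signal(T7) -> count=0 queue=[] holders={T6,T8}
Final holders: T6,T8

Answer: T6,T8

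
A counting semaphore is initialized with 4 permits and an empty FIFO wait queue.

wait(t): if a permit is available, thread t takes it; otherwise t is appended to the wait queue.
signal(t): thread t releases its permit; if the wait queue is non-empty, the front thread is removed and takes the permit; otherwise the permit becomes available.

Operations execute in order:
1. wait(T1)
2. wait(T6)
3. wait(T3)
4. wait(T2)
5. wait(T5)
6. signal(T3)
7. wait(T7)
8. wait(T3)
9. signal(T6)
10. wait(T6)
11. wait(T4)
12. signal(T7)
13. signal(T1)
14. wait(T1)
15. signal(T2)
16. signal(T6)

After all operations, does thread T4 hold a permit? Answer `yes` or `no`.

Answer: yes

Derivation:
Step 1: wait(T1) -> count=3 queue=[] holders={T1}
Step 2: wait(T6) -> count=2 queue=[] holders={T1,T6}
Step 3: wait(T3) -> count=1 queue=[] holders={T1,T3,T6}
Step 4: wait(T2) -> count=0 queue=[] holders={T1,T2,T3,T6}
Step 5: wait(T5) -> count=0 queue=[T5] holders={T1,T2,T3,T6}
Step 6: signal(T3) -> count=0 queue=[] holders={T1,T2,T5,T6}
Step 7: wait(T7) -> count=0 queue=[T7] holders={T1,T2,T5,T6}
Step 8: wait(T3) -> count=0 queue=[T7,T3] holders={T1,T2,T5,T6}
Step 9: signal(T6) -> count=0 queue=[T3] holders={T1,T2,T5,T7}
Step 10: wait(T6) -> count=0 queue=[T3,T6] holders={T1,T2,T5,T7}
Step 11: wait(T4) -> count=0 queue=[T3,T6,T4] holders={T1,T2,T5,T7}
Step 12: signal(T7) -> count=0 queue=[T6,T4] holders={T1,T2,T3,T5}
Step 13: signal(T1) -> count=0 queue=[T4] holders={T2,T3,T5,T6}
Step 14: wait(T1) -> count=0 queue=[T4,T1] holders={T2,T3,T5,T6}
Step 15: signal(T2) -> count=0 queue=[T1] holders={T3,T4,T5,T6}
Step 16: signal(T6) -> count=0 queue=[] holders={T1,T3,T4,T5}
Final holders: {T1,T3,T4,T5} -> T4 in holders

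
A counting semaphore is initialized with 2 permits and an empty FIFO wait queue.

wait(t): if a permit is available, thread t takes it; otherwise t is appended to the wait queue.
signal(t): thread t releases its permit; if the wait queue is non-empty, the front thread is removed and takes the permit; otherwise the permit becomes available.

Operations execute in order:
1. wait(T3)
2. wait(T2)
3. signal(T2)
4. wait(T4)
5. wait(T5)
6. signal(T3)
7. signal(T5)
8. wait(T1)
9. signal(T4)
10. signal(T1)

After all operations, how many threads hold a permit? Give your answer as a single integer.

Answer: 0

Derivation:
Step 1: wait(T3) -> count=1 queue=[] holders={T3}
Step 2: wait(T2) -> count=0 queue=[] holders={T2,T3}
Step 3: signal(T2) -> count=1 queue=[] holders={T3}
Step 4: wait(T4) -> count=0 queue=[] holders={T3,T4}
Step 5: wait(T5) -> count=0 queue=[T5] holders={T3,T4}
Step 6: signal(T3) -> count=0 queue=[] holders={T4,T5}
Step 7: signal(T5) -> count=1 queue=[] holders={T4}
Step 8: wait(T1) -> count=0 queue=[] holders={T1,T4}
Step 9: signal(T4) -> count=1 queue=[] holders={T1}
Step 10: signal(T1) -> count=2 queue=[] holders={none}
Final holders: {none} -> 0 thread(s)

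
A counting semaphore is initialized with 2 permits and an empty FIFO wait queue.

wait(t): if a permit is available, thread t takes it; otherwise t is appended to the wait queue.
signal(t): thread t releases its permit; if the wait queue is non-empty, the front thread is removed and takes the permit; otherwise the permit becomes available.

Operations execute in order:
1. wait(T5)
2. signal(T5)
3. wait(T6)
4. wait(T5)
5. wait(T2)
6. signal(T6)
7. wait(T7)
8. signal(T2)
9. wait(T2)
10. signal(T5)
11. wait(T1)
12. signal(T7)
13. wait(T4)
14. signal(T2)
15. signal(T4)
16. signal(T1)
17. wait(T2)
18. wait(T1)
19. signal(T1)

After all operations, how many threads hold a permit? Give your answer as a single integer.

Answer: 1

Derivation:
Step 1: wait(T5) -> count=1 queue=[] holders={T5}
Step 2: signal(T5) -> count=2 queue=[] holders={none}
Step 3: wait(T6) -> count=1 queue=[] holders={T6}
Step 4: wait(T5) -> count=0 queue=[] holders={T5,T6}
Step 5: wait(T2) -> count=0 queue=[T2] holders={T5,T6}
Step 6: signal(T6) -> count=0 queue=[] holders={T2,T5}
Step 7: wait(T7) -> count=0 queue=[T7] holders={T2,T5}
Step 8: signal(T2) -> count=0 queue=[] holders={T5,T7}
Step 9: wait(T2) -> count=0 queue=[T2] holders={T5,T7}
Step 10: signal(T5) -> count=0 queue=[] holders={T2,T7}
Step 11: wait(T1) -> count=0 queue=[T1] holders={T2,T7}
Step 12: signal(T7) -> count=0 queue=[] holders={T1,T2}
Step 13: wait(T4) -> count=0 queue=[T4] holders={T1,T2}
Step 14: signal(T2) -> count=0 queue=[] holders={T1,T4}
Step 15: signal(T4) -> count=1 queue=[] holders={T1}
Step 16: signal(T1) -> count=2 queue=[] holders={none}
Step 17: wait(T2) -> count=1 queue=[] holders={T2}
Step 18: wait(T1) -> count=0 queue=[] holders={T1,T2}
Step 19: signal(T1) -> count=1 queue=[] holders={T2}
Final holders: {T2} -> 1 thread(s)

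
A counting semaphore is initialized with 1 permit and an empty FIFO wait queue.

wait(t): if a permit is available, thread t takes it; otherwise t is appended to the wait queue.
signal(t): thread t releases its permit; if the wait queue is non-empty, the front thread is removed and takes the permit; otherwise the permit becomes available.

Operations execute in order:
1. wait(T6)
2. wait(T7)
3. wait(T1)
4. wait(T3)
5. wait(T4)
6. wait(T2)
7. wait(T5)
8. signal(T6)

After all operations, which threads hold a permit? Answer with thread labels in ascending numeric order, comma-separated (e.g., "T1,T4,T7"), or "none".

Step 1: wait(T6) -> count=0 queue=[] holders={T6}
Step 2: wait(T7) -> count=0 queue=[T7] holders={T6}
Step 3: wait(T1) -> count=0 queue=[T7,T1] holders={T6}
Step 4: wait(T3) -> count=0 queue=[T7,T1,T3] holders={T6}
Step 5: wait(T4) -> count=0 queue=[T7,T1,T3,T4] holders={T6}
Step 6: wait(T2) -> count=0 queue=[T7,T1,T3,T4,T2] holders={T6}
Step 7: wait(T5) -> count=0 queue=[T7,T1,T3,T4,T2,T5] holders={T6}
Step 8: signal(T6) -> count=0 queue=[T1,T3,T4,T2,T5] holders={T7}
Final holders: T7

Answer: T7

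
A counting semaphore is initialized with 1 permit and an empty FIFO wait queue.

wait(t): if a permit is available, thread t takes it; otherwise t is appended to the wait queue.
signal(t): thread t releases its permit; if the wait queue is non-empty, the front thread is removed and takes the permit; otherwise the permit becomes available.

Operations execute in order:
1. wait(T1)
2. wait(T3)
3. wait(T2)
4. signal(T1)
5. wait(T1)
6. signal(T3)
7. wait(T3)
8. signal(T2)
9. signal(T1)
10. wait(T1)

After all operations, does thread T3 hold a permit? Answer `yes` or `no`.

Answer: yes

Derivation:
Step 1: wait(T1) -> count=0 queue=[] holders={T1}
Step 2: wait(T3) -> count=0 queue=[T3] holders={T1}
Step 3: wait(T2) -> count=0 queue=[T3,T2] holders={T1}
Step 4: signal(T1) -> count=0 queue=[T2] holders={T3}
Step 5: wait(T1) -> count=0 queue=[T2,T1] holders={T3}
Step 6: signal(T3) -> count=0 queue=[T1] holders={T2}
Step 7: wait(T3) -> count=0 queue=[T1,T3] holders={T2}
Step 8: signal(T2) -> count=0 queue=[T3] holders={T1}
Step 9: signal(T1) -> count=0 queue=[] holders={T3}
Step 10: wait(T1) -> count=0 queue=[T1] holders={T3}
Final holders: {T3} -> T3 in holders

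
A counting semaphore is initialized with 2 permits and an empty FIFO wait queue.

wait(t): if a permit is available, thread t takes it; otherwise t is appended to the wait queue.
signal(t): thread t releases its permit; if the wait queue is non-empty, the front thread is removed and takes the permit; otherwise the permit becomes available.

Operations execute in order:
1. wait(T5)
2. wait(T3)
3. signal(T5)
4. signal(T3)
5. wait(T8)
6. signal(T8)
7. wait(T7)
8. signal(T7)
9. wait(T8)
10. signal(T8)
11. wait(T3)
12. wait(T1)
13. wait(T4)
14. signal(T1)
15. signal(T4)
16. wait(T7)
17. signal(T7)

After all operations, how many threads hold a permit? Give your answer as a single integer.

Answer: 1

Derivation:
Step 1: wait(T5) -> count=1 queue=[] holders={T5}
Step 2: wait(T3) -> count=0 queue=[] holders={T3,T5}
Step 3: signal(T5) -> count=1 queue=[] holders={T3}
Step 4: signal(T3) -> count=2 queue=[] holders={none}
Step 5: wait(T8) -> count=1 queue=[] holders={T8}
Step 6: signal(T8) -> count=2 queue=[] holders={none}
Step 7: wait(T7) -> count=1 queue=[] holders={T7}
Step 8: signal(T7) -> count=2 queue=[] holders={none}
Step 9: wait(T8) -> count=1 queue=[] holders={T8}
Step 10: signal(T8) -> count=2 queue=[] holders={none}
Step 11: wait(T3) -> count=1 queue=[] holders={T3}
Step 12: wait(T1) -> count=0 queue=[] holders={T1,T3}
Step 13: wait(T4) -> count=0 queue=[T4] holders={T1,T3}
Step 14: signal(T1) -> count=0 queue=[] holders={T3,T4}
Step 15: signal(T4) -> count=1 queue=[] holders={T3}
Step 16: wait(T7) -> count=0 queue=[] holders={T3,T7}
Step 17: signal(T7) -> count=1 queue=[] holders={T3}
Final holders: {T3} -> 1 thread(s)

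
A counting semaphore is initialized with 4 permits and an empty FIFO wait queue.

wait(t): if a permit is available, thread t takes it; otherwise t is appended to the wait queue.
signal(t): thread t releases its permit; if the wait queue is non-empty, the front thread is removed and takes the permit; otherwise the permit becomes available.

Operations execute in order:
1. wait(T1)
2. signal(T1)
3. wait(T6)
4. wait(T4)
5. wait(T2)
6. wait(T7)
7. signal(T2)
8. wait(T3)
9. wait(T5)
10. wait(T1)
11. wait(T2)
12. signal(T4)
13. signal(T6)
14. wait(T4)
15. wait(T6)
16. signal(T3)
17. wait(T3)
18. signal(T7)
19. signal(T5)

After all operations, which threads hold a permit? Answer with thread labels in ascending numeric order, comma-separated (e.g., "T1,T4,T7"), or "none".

Answer: T1,T2,T4,T6

Derivation:
Step 1: wait(T1) -> count=3 queue=[] holders={T1}
Step 2: signal(T1) -> count=4 queue=[] holders={none}
Step 3: wait(T6) -> count=3 queue=[] holders={T6}
Step 4: wait(T4) -> count=2 queue=[] holders={T4,T6}
Step 5: wait(T2) -> count=1 queue=[] holders={T2,T4,T6}
Step 6: wait(T7) -> count=0 queue=[] holders={T2,T4,T6,T7}
Step 7: signal(T2) -> count=1 queue=[] holders={T4,T6,T7}
Step 8: wait(T3) -> count=0 queue=[] holders={T3,T4,T6,T7}
Step 9: wait(T5) -> count=0 queue=[T5] holders={T3,T4,T6,T7}
Step 10: wait(T1) -> count=0 queue=[T5,T1] holders={T3,T4,T6,T7}
Step 11: wait(T2) -> count=0 queue=[T5,T1,T2] holders={T3,T4,T6,T7}
Step 12: signal(T4) -> count=0 queue=[T1,T2] holders={T3,T5,T6,T7}
Step 13: signal(T6) -> count=0 queue=[T2] holders={T1,T3,T5,T7}
Step 14: wait(T4) -> count=0 queue=[T2,T4] holders={T1,T3,T5,T7}
Step 15: wait(T6) -> count=0 queue=[T2,T4,T6] holders={T1,T3,T5,T7}
Step 16: signal(T3) -> count=0 queue=[T4,T6] holders={T1,T2,T5,T7}
Step 17: wait(T3) -> count=0 queue=[T4,T6,T3] holders={T1,T2,T5,T7}
Step 18: signal(T7) -> count=0 queue=[T6,T3] holders={T1,T2,T4,T5}
Step 19: signal(T5) -> count=0 queue=[T3] holders={T1,T2,T4,T6}
Final holders: T1,T2,T4,T6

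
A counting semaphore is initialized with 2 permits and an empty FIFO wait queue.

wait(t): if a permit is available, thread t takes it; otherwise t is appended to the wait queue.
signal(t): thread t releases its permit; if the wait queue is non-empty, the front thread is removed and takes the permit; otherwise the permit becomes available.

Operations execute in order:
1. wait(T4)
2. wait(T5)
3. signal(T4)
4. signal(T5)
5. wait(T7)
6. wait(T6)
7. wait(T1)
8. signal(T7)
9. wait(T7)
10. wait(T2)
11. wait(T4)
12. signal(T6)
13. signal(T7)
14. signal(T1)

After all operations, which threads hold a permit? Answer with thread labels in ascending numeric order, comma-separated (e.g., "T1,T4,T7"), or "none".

Step 1: wait(T4) -> count=1 queue=[] holders={T4}
Step 2: wait(T5) -> count=0 queue=[] holders={T4,T5}
Step 3: signal(T4) -> count=1 queue=[] holders={T5}
Step 4: signal(T5) -> count=2 queue=[] holders={none}
Step 5: wait(T7) -> count=1 queue=[] holders={T7}
Step 6: wait(T6) -> count=0 queue=[] holders={T6,T7}
Step 7: wait(T1) -> count=0 queue=[T1] holders={T6,T7}
Step 8: signal(T7) -> count=0 queue=[] holders={T1,T6}
Step 9: wait(T7) -> count=0 queue=[T7] holders={T1,T6}
Step 10: wait(T2) -> count=0 queue=[T7,T2] holders={T1,T6}
Step 11: wait(T4) -> count=0 queue=[T7,T2,T4] holders={T1,T6}
Step 12: signal(T6) -> count=0 queue=[T2,T4] holders={T1,T7}
Step 13: signal(T7) -> count=0 queue=[T4] holders={T1,T2}
Step 14: signal(T1) -> count=0 queue=[] holders={T2,T4}
Final holders: T2,T4

Answer: T2,T4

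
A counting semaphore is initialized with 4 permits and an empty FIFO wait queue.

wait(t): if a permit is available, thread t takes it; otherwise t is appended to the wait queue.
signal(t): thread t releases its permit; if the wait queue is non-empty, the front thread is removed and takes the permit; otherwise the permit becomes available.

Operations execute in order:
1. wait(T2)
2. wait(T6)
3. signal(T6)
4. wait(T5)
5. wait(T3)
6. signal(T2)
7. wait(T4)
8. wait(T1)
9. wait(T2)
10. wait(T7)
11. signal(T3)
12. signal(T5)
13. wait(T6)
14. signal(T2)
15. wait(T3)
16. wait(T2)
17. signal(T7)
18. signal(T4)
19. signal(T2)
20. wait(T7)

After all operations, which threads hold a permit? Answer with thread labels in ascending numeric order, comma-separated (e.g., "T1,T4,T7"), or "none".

Step 1: wait(T2) -> count=3 queue=[] holders={T2}
Step 2: wait(T6) -> count=2 queue=[] holders={T2,T6}
Step 3: signal(T6) -> count=3 queue=[] holders={T2}
Step 4: wait(T5) -> count=2 queue=[] holders={T2,T5}
Step 5: wait(T3) -> count=1 queue=[] holders={T2,T3,T5}
Step 6: signal(T2) -> count=2 queue=[] holders={T3,T5}
Step 7: wait(T4) -> count=1 queue=[] holders={T3,T4,T5}
Step 8: wait(T1) -> count=0 queue=[] holders={T1,T3,T4,T5}
Step 9: wait(T2) -> count=0 queue=[T2] holders={T1,T3,T4,T5}
Step 10: wait(T7) -> count=0 queue=[T2,T7] holders={T1,T3,T4,T5}
Step 11: signal(T3) -> count=0 queue=[T7] holders={T1,T2,T4,T5}
Step 12: signal(T5) -> count=0 queue=[] holders={T1,T2,T4,T7}
Step 13: wait(T6) -> count=0 queue=[T6] holders={T1,T2,T4,T7}
Step 14: signal(T2) -> count=0 queue=[] holders={T1,T4,T6,T7}
Step 15: wait(T3) -> count=0 queue=[T3] holders={T1,T4,T6,T7}
Step 16: wait(T2) -> count=0 queue=[T3,T2] holders={T1,T4,T6,T7}
Step 17: signal(T7) -> count=0 queue=[T2] holders={T1,T3,T4,T6}
Step 18: signal(T4) -> count=0 queue=[] holders={T1,T2,T3,T6}
Step 19: signal(T2) -> count=1 queue=[] holders={T1,T3,T6}
Step 20: wait(T7) -> count=0 queue=[] holders={T1,T3,T6,T7}
Final holders: T1,T3,T6,T7

Answer: T1,T3,T6,T7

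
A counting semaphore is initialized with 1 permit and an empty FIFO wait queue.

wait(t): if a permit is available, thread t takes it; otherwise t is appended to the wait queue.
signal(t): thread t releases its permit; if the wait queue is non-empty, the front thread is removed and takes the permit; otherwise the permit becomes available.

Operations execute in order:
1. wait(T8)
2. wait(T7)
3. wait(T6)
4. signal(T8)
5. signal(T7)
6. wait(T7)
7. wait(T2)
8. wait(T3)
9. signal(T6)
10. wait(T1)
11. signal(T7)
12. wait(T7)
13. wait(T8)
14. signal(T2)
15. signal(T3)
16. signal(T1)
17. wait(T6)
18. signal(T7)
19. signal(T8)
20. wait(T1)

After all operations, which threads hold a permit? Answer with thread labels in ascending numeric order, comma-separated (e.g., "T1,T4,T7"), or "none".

Answer: T6

Derivation:
Step 1: wait(T8) -> count=0 queue=[] holders={T8}
Step 2: wait(T7) -> count=0 queue=[T7] holders={T8}
Step 3: wait(T6) -> count=0 queue=[T7,T6] holders={T8}
Step 4: signal(T8) -> count=0 queue=[T6] holders={T7}
Step 5: signal(T7) -> count=0 queue=[] holders={T6}
Step 6: wait(T7) -> count=0 queue=[T7] holders={T6}
Step 7: wait(T2) -> count=0 queue=[T7,T2] holders={T6}
Step 8: wait(T3) -> count=0 queue=[T7,T2,T3] holders={T6}
Step 9: signal(T6) -> count=0 queue=[T2,T3] holders={T7}
Step 10: wait(T1) -> count=0 queue=[T2,T3,T1] holders={T7}
Step 11: signal(T7) -> count=0 queue=[T3,T1] holders={T2}
Step 12: wait(T7) -> count=0 queue=[T3,T1,T7] holders={T2}
Step 13: wait(T8) -> count=0 queue=[T3,T1,T7,T8] holders={T2}
Step 14: signal(T2) -> count=0 queue=[T1,T7,T8] holders={T3}
Step 15: signal(T3) -> count=0 queue=[T7,T8] holders={T1}
Step 16: signal(T1) -> count=0 queue=[T8] holders={T7}
Step 17: wait(T6) -> count=0 queue=[T8,T6] holders={T7}
Step 18: signal(T7) -> count=0 queue=[T6] holders={T8}
Step 19: signal(T8) -> count=0 queue=[] holders={T6}
Step 20: wait(T1) -> count=0 queue=[T1] holders={T6}
Final holders: T6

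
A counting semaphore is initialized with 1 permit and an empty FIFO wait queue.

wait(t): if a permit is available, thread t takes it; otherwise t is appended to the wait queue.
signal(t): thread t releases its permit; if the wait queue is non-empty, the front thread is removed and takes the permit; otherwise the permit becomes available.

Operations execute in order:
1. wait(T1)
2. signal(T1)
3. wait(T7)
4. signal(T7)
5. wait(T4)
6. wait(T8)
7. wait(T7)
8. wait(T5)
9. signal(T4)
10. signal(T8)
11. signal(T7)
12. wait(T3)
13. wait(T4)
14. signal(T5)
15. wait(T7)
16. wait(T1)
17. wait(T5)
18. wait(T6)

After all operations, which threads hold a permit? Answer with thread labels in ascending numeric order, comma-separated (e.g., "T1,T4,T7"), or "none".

Step 1: wait(T1) -> count=0 queue=[] holders={T1}
Step 2: signal(T1) -> count=1 queue=[] holders={none}
Step 3: wait(T7) -> count=0 queue=[] holders={T7}
Step 4: signal(T7) -> count=1 queue=[] holders={none}
Step 5: wait(T4) -> count=0 queue=[] holders={T4}
Step 6: wait(T8) -> count=0 queue=[T8] holders={T4}
Step 7: wait(T7) -> count=0 queue=[T8,T7] holders={T4}
Step 8: wait(T5) -> count=0 queue=[T8,T7,T5] holders={T4}
Step 9: signal(T4) -> count=0 queue=[T7,T5] holders={T8}
Step 10: signal(T8) -> count=0 queue=[T5] holders={T7}
Step 11: signal(T7) -> count=0 queue=[] holders={T5}
Step 12: wait(T3) -> count=0 queue=[T3] holders={T5}
Step 13: wait(T4) -> count=0 queue=[T3,T4] holders={T5}
Step 14: signal(T5) -> count=0 queue=[T4] holders={T3}
Step 15: wait(T7) -> count=0 queue=[T4,T7] holders={T3}
Step 16: wait(T1) -> count=0 queue=[T4,T7,T1] holders={T3}
Step 17: wait(T5) -> count=0 queue=[T4,T7,T1,T5] holders={T3}
Step 18: wait(T6) -> count=0 queue=[T4,T7,T1,T5,T6] holders={T3}
Final holders: T3

Answer: T3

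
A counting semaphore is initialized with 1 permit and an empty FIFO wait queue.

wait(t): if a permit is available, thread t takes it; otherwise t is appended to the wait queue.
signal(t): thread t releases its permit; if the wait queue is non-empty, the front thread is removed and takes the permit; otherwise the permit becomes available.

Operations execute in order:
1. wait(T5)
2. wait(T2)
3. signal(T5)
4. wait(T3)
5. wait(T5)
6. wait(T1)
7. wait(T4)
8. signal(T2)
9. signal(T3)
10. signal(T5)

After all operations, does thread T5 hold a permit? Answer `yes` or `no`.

Step 1: wait(T5) -> count=0 queue=[] holders={T5}
Step 2: wait(T2) -> count=0 queue=[T2] holders={T5}
Step 3: signal(T5) -> count=0 queue=[] holders={T2}
Step 4: wait(T3) -> count=0 queue=[T3] holders={T2}
Step 5: wait(T5) -> count=0 queue=[T3,T5] holders={T2}
Step 6: wait(T1) -> count=0 queue=[T3,T5,T1] holders={T2}
Step 7: wait(T4) -> count=0 queue=[T3,T5,T1,T4] holders={T2}
Step 8: signal(T2) -> count=0 queue=[T5,T1,T4] holders={T3}
Step 9: signal(T3) -> count=0 queue=[T1,T4] holders={T5}
Step 10: signal(T5) -> count=0 queue=[T4] holders={T1}
Final holders: {T1} -> T5 not in holders

Answer: no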